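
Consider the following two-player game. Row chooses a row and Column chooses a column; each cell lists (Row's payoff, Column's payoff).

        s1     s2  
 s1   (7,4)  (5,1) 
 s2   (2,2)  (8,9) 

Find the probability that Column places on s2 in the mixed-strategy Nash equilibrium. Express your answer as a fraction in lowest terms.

Column's mix q on s1 must make Row indifferent between s1 and s2.
Row's payoff from s1: 7q + 5(1−q). From s2: 2q + 8(1−q).
Set equal: 5q = 3(1−q) → q = 3/8.
Probability on s2 is 1 − 3/8 = 5/8.

5/8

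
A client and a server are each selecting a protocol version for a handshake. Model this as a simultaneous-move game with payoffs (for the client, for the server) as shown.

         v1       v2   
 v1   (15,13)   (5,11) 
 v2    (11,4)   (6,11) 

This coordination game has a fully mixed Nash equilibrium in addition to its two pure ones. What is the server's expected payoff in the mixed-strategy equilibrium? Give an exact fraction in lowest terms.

11

The client mixes with probability p on v1, chosen so the server is indifferent: 13p + 4(1−p) = 11p + 11(1−p) gives p = 7/9.
The server's expected payoff is 13·7/9 + 4·2/9 = 11.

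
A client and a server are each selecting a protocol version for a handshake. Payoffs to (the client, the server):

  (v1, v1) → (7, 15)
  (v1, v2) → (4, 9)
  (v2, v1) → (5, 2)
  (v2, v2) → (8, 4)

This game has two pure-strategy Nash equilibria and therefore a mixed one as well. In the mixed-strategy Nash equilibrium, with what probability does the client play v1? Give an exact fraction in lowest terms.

The client's mix p on v1 must make the server indifferent between v1 and v2.
The server's payoff from v1: 15p + 2(1−p). From v2: 9p + 4(1−p).
Set equal: 6p = 2(1−p) → p = 2/8 = 1/4.

1/4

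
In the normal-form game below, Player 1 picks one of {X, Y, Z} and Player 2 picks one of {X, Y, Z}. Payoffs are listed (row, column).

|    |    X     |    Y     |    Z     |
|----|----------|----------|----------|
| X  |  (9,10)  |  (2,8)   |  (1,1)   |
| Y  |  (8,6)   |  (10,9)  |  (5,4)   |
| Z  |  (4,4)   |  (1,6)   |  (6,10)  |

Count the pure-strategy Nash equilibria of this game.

Both X: Player 1 gets 9 (best alternative 8); Player 2 gets 10 (best alternative 8). Neither deviates — NE.
Both Y: Player 1 gets 10 (best alternative 2); Player 2 gets 9 (best alternative 6). Neither deviates — NE.
Both Z: Player 1 gets 6 (best alternative 5); Player 2 gets 10 (best alternative 6). Neither deviates — NE.
(X, Y) is not a NE: Player 1 would switch to Y (10 > 2).
No other cell survives both best-response checks, so there are 3 pure NE.

3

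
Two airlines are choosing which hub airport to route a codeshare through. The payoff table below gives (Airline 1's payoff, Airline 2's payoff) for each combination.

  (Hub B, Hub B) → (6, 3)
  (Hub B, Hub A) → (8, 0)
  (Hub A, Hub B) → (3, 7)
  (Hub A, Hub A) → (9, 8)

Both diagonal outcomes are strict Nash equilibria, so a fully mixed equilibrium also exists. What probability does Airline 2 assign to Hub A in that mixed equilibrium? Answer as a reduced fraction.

Airline 2's mix q on Hub B must make Airline 1 indifferent between Hub B and Hub A.
Airline 1's payoff from Hub B: 6q + 8(1−q). From Hub A: 3q + 9(1−q).
Set equal: 3q = 1(1−q) → q = 1/4.
Probability on Hub A is 1 − 1/4 = 3/4.

3/4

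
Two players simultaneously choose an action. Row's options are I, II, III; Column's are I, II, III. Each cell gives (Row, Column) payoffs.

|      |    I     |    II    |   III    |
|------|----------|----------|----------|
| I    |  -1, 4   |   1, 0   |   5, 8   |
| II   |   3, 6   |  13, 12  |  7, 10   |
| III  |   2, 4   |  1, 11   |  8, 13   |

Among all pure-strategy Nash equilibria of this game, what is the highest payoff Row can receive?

13

Both II is a pure NE (Row: 13 ≥ 1; Column: 12 ≥ 10). Row gets 13.
Both III is a pure NE (Row: 8 ≥ 7; Column: 13 ≥ 11). Row gets 8.
Every other cell has a profitable deviation for at least one player. Highest of {13, 8} is 13.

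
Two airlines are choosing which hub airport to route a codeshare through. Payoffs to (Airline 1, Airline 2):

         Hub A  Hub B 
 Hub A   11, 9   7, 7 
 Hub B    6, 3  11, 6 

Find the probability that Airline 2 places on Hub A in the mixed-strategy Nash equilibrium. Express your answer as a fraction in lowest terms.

Airline 2's mix q on Hub A must make Airline 1 indifferent between Hub A and Hub B.
Airline 1's payoff from Hub A: 11q + 7(1−q). From Hub B: 6q + 11(1−q).
Set equal: 5q = 4(1−q) → q = 4/9.

4/9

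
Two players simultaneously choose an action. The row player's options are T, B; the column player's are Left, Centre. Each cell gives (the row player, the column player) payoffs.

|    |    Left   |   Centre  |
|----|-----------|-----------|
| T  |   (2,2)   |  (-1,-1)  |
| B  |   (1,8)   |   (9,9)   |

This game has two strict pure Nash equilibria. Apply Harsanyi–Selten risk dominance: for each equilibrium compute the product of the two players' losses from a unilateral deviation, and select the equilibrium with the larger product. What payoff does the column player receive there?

At (T, Left): the row player loses 2 − 1 = 1 by deviating; the column player loses 2 − (-1) = 3. Product = 1·3 = 3.
At (B, Centre): the row player loses 9 − (-1) = 10 by deviating; the column player loses 9 − 8 = 1. Product = 10·1 = 10.
10 > 3, so (B, Centre) is risk-dominant. The column player's payoff there is 9.

9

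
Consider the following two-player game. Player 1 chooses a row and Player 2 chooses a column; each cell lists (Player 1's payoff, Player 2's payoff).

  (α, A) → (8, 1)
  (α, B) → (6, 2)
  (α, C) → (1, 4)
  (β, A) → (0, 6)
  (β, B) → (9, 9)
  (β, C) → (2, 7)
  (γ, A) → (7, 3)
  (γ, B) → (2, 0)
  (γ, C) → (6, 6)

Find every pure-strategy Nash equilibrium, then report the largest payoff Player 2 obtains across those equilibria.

(β, B) is a pure NE (Player 1: 9 ≥ 6; Player 2: 9 ≥ 7). Player 2 gets 9.
(γ, C) is a pure NE (Player 1: 6 ≥ 2; Player 2: 6 ≥ 3). Player 2 gets 6.
Every other cell has a profitable deviation for at least one player. Highest of {9, 6} is 9.

9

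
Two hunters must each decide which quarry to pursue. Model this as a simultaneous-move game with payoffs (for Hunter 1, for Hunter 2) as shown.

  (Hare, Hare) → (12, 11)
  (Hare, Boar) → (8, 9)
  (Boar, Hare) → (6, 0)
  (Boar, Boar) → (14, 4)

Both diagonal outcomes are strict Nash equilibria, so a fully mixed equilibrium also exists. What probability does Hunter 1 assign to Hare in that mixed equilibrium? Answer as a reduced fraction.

2/3

Hunter 1's mix p on Hare must make Hunter 2 indifferent between Hare and Boar.
Hunter 2's payoff from Hare: 11p + 0(1−p). From Boar: 9p + 4(1−p).
Set equal: 2p = 4(1−p) → p = 4/6 = 2/3.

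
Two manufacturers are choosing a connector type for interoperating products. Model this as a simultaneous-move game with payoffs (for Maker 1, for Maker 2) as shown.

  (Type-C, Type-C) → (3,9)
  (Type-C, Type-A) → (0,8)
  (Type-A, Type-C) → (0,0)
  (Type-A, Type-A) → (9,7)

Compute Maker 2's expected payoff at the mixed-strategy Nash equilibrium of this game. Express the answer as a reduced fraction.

Maker 1 mixes with probability p on Type-C, chosen so Maker 2 is indifferent: 9p + 0(1−p) = 8p + 7(1−p) gives p = 7/8.
Maker 2's expected payoff is 9·7/8 + 0·1/8 = 63/8.

63/8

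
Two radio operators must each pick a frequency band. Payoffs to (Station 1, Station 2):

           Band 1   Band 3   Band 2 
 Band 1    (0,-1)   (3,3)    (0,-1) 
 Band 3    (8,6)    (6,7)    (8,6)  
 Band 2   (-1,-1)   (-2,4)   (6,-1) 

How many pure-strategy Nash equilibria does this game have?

Both Band 3: Station 1 gets 6 (best alternative 3); Station 2 gets 7 (best alternative 6). Neither deviates — NE.
Both Band 1 is not a NE: Station 1 would switch to Band 3 (8 > 0).
No other cell survives both best-response checks, so there is 1 pure NE.

1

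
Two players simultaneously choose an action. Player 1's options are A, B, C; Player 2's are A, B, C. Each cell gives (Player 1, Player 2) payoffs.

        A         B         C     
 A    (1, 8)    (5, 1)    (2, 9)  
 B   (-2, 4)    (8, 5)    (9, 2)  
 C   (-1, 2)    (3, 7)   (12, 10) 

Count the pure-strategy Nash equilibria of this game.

2

Both B: Player 1 gets 8 (best alternative 5); Player 2 gets 5 (best alternative 4). Neither deviates — NE.
Both C: Player 1 gets 12 (best alternative 9); Player 2 gets 10 (best alternative 7). Neither deviates — NE.
Both A is not a NE: Player 2 would switch to C (9 > 8).
No other cell survives both best-response checks, so there are 2 pure NE.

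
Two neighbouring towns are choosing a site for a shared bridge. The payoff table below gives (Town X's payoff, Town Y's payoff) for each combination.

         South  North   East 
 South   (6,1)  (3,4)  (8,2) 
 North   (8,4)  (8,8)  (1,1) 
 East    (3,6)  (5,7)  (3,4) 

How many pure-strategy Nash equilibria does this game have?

Both North: Town X gets 8 (best alternative 5); Town Y gets 8 (best alternative 4). Neither deviates — NE.
Both South is not a NE: Town X would switch to North (8 > 6).
No other cell survives both best-response checks, so there is 1 pure NE.

1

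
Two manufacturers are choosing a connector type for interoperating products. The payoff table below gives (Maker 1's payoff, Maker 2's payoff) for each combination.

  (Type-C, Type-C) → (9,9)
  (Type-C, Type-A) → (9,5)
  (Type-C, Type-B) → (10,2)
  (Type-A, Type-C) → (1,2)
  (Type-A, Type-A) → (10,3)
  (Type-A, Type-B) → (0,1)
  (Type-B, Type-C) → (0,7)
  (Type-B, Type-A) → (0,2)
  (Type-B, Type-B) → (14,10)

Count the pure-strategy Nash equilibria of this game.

3

Both Type-C: Maker 1 gets 9 (best alternative 1); Maker 2 gets 9 (best alternative 5). Neither deviates — NE.
Both Type-A: Maker 1 gets 10 (best alternative 9); Maker 2 gets 3 (best alternative 2). Neither deviates — NE.
Both Type-B: Maker 1 gets 14 (best alternative 10); Maker 2 gets 10 (best alternative 7). Neither deviates — NE.
(Type-C, Type-B) is not a NE: Maker 1 would switch to Type-B (14 > 10).
No other cell survives both best-response checks, so there are 3 pure NE.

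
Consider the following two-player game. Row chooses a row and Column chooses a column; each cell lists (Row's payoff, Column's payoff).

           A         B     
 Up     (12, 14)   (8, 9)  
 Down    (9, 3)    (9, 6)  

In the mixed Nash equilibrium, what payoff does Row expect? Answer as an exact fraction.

Column mixes with probability q on A, chosen so Row is indifferent: 12q + 8(1−q) = 9q + 9(1−q) gives q = 1/4.
Row's expected payoff (from either row, since indifferent) is 12·1/4 + 8·3/4 = 9.

9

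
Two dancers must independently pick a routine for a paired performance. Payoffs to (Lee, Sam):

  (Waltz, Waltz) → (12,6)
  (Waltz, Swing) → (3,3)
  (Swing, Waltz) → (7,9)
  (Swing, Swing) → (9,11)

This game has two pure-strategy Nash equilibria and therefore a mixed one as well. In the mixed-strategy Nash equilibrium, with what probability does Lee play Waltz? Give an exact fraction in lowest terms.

Lee's mix p on Waltz must make Sam indifferent between Waltz and Swing.
Sam's payoff from Waltz: 6p + 9(1−p). From Swing: 3p + 11(1−p).
Set equal: 3p = 2(1−p) → p = 2/5.

2/5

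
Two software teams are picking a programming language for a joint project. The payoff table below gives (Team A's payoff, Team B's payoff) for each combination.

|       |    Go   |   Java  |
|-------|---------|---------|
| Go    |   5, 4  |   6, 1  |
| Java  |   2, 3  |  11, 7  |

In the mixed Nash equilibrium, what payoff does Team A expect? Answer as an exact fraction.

Team B mixes with probability q on Go, chosen so Team A is indifferent: 5q + 6(1−q) = 2q + 11(1−q) gives q = 5/8.
Team A's expected payoff (from either row, since indifferent) is 5·5/8 + 6·3/8 = 43/8.

43/8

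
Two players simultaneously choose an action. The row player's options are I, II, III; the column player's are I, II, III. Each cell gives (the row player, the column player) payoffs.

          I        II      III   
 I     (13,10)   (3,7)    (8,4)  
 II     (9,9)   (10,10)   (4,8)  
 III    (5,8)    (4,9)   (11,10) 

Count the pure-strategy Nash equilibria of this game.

3

Both I: the row player gets 13 (best alternative 9); the column player gets 10 (best alternative 7). Neither deviates — NE.
Both II: the row player gets 10 (best alternative 4); the column player gets 10 (best alternative 9). Neither deviates — NE.
Both III: the row player gets 11 (best alternative 8); the column player gets 10 (best alternative 9). Neither deviates — NE.
(II, III) is not a NE: the row player would switch to III (11 > 4).
No other cell survives both best-response checks, so there are 3 pure NE.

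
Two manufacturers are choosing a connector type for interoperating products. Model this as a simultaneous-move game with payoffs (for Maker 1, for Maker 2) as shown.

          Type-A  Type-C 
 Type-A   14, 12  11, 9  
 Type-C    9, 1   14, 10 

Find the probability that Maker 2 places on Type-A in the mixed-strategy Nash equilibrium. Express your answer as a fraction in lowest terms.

Maker 2's mix q on Type-A must make Maker 1 indifferent between Type-A and Type-C.
Maker 1's payoff from Type-A: 14q + 11(1−q). From Type-C: 9q + 14(1−q).
Set equal: 5q = 3(1−q) → q = 3/8.

3/8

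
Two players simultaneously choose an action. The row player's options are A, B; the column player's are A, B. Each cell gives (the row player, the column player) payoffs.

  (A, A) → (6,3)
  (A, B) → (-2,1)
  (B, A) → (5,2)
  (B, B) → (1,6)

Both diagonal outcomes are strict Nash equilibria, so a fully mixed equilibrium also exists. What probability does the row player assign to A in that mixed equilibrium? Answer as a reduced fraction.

2/3

The row player's mix p on A must make the column player indifferent between A and B.
The column player's payoff from A: 3p + 2(1−p). From B: 1p + 6(1−p).
Set equal: 2p = 4(1−p) → p = 4/6 = 2/3.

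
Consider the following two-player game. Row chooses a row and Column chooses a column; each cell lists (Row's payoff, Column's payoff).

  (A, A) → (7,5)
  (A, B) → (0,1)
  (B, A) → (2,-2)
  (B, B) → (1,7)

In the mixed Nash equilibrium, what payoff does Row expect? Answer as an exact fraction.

Column mixes with probability q on A, chosen so Row is indifferent: 7q + 0(1−q) = 2q + 1(1−q) gives q = 1/6.
Row's expected payoff (from either row, since indifferent) is 7·1/6 + 0·5/6 = 7/6.

7/6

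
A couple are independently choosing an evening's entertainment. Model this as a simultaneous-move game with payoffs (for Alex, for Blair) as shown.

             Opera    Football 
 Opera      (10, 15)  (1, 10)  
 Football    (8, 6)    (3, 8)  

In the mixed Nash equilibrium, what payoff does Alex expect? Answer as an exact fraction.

Blair mixes with probability q on Opera, chosen so Alex is indifferent: 10q + 1(1−q) = 8q + 3(1−q) gives q = 1/2.
Alex's expected payoff (from either row, since indifferent) is 10·1/2 + 1·1/2 = 11/2.

11/2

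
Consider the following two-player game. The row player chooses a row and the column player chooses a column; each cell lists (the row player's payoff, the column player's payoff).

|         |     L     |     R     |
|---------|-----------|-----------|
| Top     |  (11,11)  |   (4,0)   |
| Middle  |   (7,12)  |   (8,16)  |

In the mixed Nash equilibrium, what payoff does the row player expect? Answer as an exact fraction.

The column player mixes with probability q on L, chosen so the row player is indifferent: 11q + 4(1−q) = 7q + 8(1−q) gives q = 1/2.
The row player's expected payoff (from either row, since indifferent) is 11·1/2 + 4·1/2 = 15/2.

15/2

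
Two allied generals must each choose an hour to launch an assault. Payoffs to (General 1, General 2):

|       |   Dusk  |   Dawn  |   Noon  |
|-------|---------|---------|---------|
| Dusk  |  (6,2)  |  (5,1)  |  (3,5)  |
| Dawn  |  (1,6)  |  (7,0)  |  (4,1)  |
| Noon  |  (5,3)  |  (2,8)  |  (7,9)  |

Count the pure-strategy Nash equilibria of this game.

1

Both Noon: General 1 gets 7 (best alternative 4); General 2 gets 9 (best alternative 8). Neither deviates — NE.
Both Dawn is not a NE: General 2 would switch to Dusk (6 > 0).
No other cell survives both best-response checks, so there is 1 pure NE.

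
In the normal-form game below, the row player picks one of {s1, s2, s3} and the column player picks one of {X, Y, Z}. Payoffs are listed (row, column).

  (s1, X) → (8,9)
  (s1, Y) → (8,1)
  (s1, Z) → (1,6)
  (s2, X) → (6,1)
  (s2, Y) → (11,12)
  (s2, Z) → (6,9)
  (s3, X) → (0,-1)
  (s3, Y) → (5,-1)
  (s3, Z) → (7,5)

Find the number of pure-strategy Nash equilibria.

(s1, X): the row player gets 8 (best alternative 6); the column player gets 9 (best alternative 6). Neither deviates — NE.
(s2, Y): the row player gets 11 (best alternative 8); the column player gets 12 (best alternative 9). Neither deviates — NE.
(s3, Z): the row player gets 7 (best alternative 6); the column player gets 5 (best alternative -1). Neither deviates — NE.
(s3, X) is not a NE: the row player would switch to s1 (8 > 0).
No other cell survives both best-response checks, so there are 3 pure NE.

3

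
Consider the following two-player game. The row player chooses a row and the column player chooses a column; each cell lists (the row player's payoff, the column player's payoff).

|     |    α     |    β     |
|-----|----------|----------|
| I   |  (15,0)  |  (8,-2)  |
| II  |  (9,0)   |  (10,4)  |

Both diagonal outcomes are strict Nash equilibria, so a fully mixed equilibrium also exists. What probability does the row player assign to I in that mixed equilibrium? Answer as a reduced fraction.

The row player's mix p on I must make the column player indifferent between α and β.
The column player's payoff from α: 0p + 0(1−p). From β: (-2)p + 4(1−p).
Set equal: 2p = 4(1−p) → p = 4/6 = 2/3.

2/3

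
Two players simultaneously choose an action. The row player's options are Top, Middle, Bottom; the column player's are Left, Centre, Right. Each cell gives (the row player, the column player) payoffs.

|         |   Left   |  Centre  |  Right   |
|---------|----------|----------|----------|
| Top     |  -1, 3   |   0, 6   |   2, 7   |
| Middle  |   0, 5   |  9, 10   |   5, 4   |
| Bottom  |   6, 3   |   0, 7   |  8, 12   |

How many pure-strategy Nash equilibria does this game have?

(Middle, Centre): the row player gets 9 (best alternative 0); the column player gets 10 (best alternative 5). Neither deviates — NE.
(Bottom, Right): the row player gets 8 (best alternative 5); the column player gets 12 (best alternative 7). Neither deviates — NE.
(Top, Left) is not a NE: the row player would switch to Bottom (6 > -1).
No other cell survives both best-response checks, so there are 2 pure NE.

2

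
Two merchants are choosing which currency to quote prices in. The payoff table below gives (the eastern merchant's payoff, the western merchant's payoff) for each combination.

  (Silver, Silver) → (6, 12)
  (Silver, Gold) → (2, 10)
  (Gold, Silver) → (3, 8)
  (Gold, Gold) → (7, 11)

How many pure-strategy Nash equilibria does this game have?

Both Silver: the eastern merchant gets 6 (best alternative 3); the western merchant gets 12 (best alternative 10). Neither deviates — NE.
Both Gold: the eastern merchant gets 7 (best alternative 2); the western merchant gets 11 (best alternative 8). Neither deviates — NE.
(Gold, Silver) is not a NE: the eastern merchant would switch to Silver (6 > 3).
No other cell survives both best-response checks, so there are 2 pure NE.

2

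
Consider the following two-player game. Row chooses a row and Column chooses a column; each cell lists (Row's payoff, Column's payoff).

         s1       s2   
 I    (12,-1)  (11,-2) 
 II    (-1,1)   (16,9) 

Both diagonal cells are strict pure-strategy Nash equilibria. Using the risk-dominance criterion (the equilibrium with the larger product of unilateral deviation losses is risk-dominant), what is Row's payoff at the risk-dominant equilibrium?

16

At (I, s1): Row loses 12 − (-1) = 13 by deviating; Column loses -1 − (-2) = 1. Product = 13·1 = 13.
At (II, s2): Row loses 16 − 11 = 5 by deviating; Column loses 9 − 1 = 8. Product = 5·8 = 40.
40 > 13, so (II, s2) is risk-dominant. Row's payoff there is 16.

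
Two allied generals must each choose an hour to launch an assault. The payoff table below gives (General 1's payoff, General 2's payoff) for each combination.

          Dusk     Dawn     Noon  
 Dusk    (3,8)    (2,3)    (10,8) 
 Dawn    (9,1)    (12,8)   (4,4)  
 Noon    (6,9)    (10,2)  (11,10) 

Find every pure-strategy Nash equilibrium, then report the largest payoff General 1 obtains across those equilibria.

Both Dawn is a pure NE (General 1: 12 ≥ 10; General 2: 8 ≥ 4). General 1 gets 12.
Both Noon is a pure NE (General 1: 11 ≥ 10; General 2: 10 ≥ 9). General 1 gets 11.
Every other cell has a profitable deviation for at least one player. Highest of {12, 11} is 12.

12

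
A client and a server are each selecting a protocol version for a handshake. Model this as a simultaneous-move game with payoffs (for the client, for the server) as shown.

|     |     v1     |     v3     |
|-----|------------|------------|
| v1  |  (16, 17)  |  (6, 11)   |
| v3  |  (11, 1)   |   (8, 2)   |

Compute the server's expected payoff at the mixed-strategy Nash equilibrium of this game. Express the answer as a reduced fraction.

The client mixes with probability p on v1, chosen so the server is indifferent: 17p + 1(1−p) = 11p + 2(1−p) gives p = 1/7.
The server's expected payoff is 17·1/7 + 1·6/7 = 23/7.

23/7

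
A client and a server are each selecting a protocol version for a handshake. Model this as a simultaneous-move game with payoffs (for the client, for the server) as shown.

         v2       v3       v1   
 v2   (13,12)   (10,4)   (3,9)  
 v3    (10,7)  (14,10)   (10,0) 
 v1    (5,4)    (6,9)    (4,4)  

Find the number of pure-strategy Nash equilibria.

Both v2: the client gets 13 (best alternative 10); the server gets 12 (best alternative 9). Neither deviates — NE.
Both v3: the client gets 14 (best alternative 10); the server gets 10 (best alternative 7). Neither deviates — NE.
Both v1 is not a NE: the client would switch to v3 (10 > 4).
No other cell survives both best-response checks, so there are 2 pure NE.

2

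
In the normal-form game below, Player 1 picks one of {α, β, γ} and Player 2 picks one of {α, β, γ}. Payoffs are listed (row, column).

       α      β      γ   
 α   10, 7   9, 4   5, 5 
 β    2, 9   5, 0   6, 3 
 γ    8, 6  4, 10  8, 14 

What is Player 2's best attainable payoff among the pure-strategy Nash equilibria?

14

Both α is a pure NE (Player 1: 10 ≥ 8; Player 2: 7 ≥ 5). Player 2 gets 7.
Both γ is a pure NE (Player 1: 8 ≥ 6; Player 2: 14 ≥ 10). Player 2 gets 14.
Every other cell has a profitable deviation for at least one player. Highest of {7, 14} is 14.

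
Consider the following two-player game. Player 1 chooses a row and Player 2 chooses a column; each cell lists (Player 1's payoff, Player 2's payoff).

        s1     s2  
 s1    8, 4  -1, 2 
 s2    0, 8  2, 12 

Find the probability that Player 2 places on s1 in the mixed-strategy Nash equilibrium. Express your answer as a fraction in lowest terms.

Player 2's mix q on s1 must make Player 1 indifferent between s1 and s2.
Player 1's payoff from s1: 8q + (-1)(1−q). From s2: 0q + 2(1−q).
Set equal: 8q = 3(1−q) → q = 3/11.

3/11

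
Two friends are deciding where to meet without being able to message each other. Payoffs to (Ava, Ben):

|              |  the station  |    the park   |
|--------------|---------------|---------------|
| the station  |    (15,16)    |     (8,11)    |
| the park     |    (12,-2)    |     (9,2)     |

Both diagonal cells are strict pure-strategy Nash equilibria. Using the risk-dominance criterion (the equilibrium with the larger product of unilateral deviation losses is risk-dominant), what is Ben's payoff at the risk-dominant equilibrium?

16

At both the station: Ava loses 15 − 12 = 3 by deviating; Ben loses 16 − 11 = 5. Product = 3·5 = 15.
At both the park: Ava loses 9 − 8 = 1 by deviating; Ben loses 2 − (-2) = 4. Product = 1·4 = 4.
15 > 4, so both the station is risk-dominant. Ben's payoff there is 16.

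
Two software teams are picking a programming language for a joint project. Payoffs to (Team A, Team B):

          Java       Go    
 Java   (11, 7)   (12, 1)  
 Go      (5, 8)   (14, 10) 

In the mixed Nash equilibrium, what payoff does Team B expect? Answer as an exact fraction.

Team A mixes with probability p on Java, chosen so Team B is indifferent: 7p + 8(1−p) = 1p + 10(1−p) gives p = 1/4.
Team B's expected payoff is 7·1/4 + 8·3/4 = 31/4.

31/4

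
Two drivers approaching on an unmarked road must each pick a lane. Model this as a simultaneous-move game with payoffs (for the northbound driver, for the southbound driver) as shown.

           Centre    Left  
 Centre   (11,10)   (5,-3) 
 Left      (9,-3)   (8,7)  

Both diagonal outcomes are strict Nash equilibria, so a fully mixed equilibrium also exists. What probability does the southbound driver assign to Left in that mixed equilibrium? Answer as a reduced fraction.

The southbound driver's mix q on Centre must make the northbound driver indifferent between Centre and Left.
The northbound driver's payoff from Centre: 11q + 5(1−q). From Left: 9q + 8(1−q).
Set equal: 2q = 3(1−q) → q = 3/5.
Probability on Left is 1 − 3/5 = 2/5.

2/5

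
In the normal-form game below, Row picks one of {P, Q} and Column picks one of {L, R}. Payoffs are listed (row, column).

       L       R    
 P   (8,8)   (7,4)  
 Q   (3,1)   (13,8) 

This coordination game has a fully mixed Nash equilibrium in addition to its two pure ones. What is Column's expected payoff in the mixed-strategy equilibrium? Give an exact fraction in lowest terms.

Row mixes with probability p on P, chosen so Column is indifferent: 8p + 1(1−p) = 4p + 8(1−p) gives p = 7/11.
Column's expected payoff is 8·7/11 + 1·4/11 = 60/11.

60/11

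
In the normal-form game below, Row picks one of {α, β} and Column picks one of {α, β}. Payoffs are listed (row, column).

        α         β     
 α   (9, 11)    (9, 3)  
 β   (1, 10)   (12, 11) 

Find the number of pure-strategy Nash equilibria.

2

Both α: Row gets 9 (best alternative 1); Column gets 11 (best alternative 3). Neither deviates — NE.
Both β: Row gets 12 (best alternative 9); Column gets 11 (best alternative 10). Neither deviates — NE.
(α, β) is not a NE: Row would switch to β (12 > 9).
No other cell survives both best-response checks, so there are 2 pure NE.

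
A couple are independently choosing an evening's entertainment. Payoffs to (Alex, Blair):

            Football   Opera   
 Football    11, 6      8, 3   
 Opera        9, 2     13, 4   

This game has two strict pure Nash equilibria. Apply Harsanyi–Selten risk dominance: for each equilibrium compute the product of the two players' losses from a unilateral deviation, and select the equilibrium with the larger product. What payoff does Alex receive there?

13

At both Football: Alex loses 11 − 9 = 2 by deviating; Blair loses 6 − 3 = 3. Product = 2·3 = 6.
At both Opera: Alex loses 13 − 8 = 5 by deviating; Blair loses 4 − 2 = 2. Product = 5·2 = 10.
10 > 6, so both Opera is risk-dominant. Alex's payoff there is 13.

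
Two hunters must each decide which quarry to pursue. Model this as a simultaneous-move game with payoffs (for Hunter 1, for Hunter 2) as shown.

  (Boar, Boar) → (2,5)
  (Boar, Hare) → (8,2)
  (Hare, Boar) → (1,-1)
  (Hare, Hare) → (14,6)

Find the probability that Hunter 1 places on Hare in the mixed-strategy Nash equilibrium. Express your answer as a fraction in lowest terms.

Hunter 1's mix p on Boar must make Hunter 2 indifferent between Boar and Hare.
Hunter 2's payoff from Boar: 5p + (-1)(1−p). From Hare: 2p + 6(1−p).
Set equal: 3p = 7(1−p) → p = 7/10.
Probability on Hare is 1 − 7/10 = 3/10.

3/10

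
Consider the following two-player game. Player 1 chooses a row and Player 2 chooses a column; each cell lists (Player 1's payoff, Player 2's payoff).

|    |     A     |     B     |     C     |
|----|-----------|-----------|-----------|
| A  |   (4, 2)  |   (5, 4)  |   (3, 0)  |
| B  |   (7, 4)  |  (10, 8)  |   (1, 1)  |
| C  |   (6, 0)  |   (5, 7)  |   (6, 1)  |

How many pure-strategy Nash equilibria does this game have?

1

Both B: Player 1 gets 10 (best alternative 5); Player 2 gets 8 (best alternative 4). Neither deviates — NE.
Both A is not a NE: Player 1 would switch to B (7 > 4).
No other cell survives both best-response checks, so there is 1 pure NE.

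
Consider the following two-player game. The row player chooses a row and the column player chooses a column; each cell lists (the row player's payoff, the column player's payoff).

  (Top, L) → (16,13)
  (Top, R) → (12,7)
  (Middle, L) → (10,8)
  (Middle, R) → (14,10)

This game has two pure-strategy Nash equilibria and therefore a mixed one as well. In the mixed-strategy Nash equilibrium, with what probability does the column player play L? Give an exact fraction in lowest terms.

1/4

The column player's mix q on L must make the row player indifferent between Top and Middle.
The row player's payoff from Top: 16q + 12(1−q). From Middle: 10q + 14(1−q).
Set equal: 6q = 2(1−q) → q = 2/8 = 1/4.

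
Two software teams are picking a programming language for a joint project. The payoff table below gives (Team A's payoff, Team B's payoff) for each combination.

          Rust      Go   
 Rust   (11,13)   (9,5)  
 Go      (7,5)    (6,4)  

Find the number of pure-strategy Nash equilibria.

1

Both Rust: Team A gets 11 (best alternative 7); Team B gets 13 (best alternative 5). Neither deviates — NE.
Both Go is not a NE: Team A would switch to Rust (9 > 6).
No other cell survives both best-response checks, so there is 1 pure NE.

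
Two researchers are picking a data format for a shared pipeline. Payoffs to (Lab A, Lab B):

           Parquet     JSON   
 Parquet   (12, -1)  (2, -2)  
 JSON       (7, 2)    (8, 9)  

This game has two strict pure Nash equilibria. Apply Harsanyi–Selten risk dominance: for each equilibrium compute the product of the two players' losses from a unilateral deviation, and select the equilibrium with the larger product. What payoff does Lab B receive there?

9

At both Parquet: Lab A loses 12 − 7 = 5 by deviating; Lab B loses -1 − (-2) = 1. Product = 5·1 = 5.
At both JSON: Lab A loses 8 − 2 = 6 by deviating; Lab B loses 9 − 2 = 7. Product = 6·7 = 42.
42 > 5, so both JSON is risk-dominant. Lab B's payoff there is 9.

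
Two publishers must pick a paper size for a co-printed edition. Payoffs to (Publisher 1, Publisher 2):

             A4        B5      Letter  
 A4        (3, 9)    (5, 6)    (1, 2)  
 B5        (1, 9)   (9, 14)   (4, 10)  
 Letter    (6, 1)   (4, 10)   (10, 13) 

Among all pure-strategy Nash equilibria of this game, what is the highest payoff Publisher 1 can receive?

Both B5 is a pure NE (Publisher 1: 9 ≥ 5; Publisher 2: 14 ≥ 10). Publisher 1 gets 9.
Both Letter is a pure NE (Publisher 1: 10 ≥ 4; Publisher 2: 13 ≥ 10). Publisher 1 gets 10.
Every other cell has a profitable deviation for at least one player. Highest of {9, 10} is 10.

10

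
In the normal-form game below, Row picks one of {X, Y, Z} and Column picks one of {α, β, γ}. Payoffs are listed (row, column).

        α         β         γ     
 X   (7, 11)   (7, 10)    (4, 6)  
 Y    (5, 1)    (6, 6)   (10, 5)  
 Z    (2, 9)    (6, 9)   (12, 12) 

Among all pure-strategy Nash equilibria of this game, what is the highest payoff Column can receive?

(X, α) is a pure NE (Row: 7 ≥ 5; Column: 11 ≥ 10). Column gets 11.
(Z, γ) is a pure NE (Row: 12 ≥ 10; Column: 12 ≥ 9). Column gets 12.
Every other cell has a profitable deviation for at least one player. Highest of {11, 12} is 12.

12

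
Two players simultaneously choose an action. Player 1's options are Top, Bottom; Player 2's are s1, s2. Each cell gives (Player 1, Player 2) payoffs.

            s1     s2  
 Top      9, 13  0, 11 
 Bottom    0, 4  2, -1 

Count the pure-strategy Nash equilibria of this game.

1

(Top, s1): Player 1 gets 9 (best alternative 0); Player 2 gets 13 (best alternative 11). Neither deviates — NE.
(Bottom, s2) is not a NE: Player 2 would switch to s1 (4 > -1).
No other cell survives both best-response checks, so there is 1 pure NE.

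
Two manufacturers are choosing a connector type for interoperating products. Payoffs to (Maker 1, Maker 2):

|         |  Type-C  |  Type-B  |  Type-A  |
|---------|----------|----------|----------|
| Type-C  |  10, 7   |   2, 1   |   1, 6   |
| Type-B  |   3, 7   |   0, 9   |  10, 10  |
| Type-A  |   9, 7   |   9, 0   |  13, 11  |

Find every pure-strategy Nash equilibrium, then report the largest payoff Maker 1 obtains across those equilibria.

13

Both Type-C is a pure NE (Maker 1: 10 ≥ 9; Maker 2: 7 ≥ 6). Maker 1 gets 10.
Both Type-A is a pure NE (Maker 1: 13 ≥ 10; Maker 2: 11 ≥ 7). Maker 1 gets 13.
Every other cell has a profitable deviation for at least one player. Highest of {10, 13} is 13.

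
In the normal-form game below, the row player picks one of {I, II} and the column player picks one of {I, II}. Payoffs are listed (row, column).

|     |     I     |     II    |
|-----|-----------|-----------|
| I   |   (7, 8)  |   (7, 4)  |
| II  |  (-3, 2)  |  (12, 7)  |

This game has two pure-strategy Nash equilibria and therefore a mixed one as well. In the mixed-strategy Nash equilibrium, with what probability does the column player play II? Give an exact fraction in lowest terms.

The column player's mix q on I must make the row player indifferent between I and II.
The row player's payoff from I: 7q + 7(1−q). From II: (-3)q + 12(1−q).
Set equal: 10q = 5(1−q) → q = 5/15 = 1/3.
Probability on II is 1 − 1/3 = 2/3.

2/3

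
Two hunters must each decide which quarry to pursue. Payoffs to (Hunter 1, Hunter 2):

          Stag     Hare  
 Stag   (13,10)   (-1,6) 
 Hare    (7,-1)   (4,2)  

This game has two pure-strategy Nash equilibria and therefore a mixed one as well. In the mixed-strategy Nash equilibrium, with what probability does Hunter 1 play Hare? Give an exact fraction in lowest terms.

Hunter 1's mix p on Stag must make Hunter 2 indifferent between Stag and Hare.
Hunter 2's payoff from Stag: 10p + (-1)(1−p). From Hare: 6p + 2(1−p).
Set equal: 4p = 3(1−p) → p = 3/7.
Probability on Hare is 1 − 3/7 = 4/7.

4/7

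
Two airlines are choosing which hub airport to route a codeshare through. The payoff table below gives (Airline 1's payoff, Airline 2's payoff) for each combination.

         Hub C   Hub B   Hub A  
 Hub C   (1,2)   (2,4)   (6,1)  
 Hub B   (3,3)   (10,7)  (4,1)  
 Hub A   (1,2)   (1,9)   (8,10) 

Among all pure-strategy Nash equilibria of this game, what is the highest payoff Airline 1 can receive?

Both Hub B is a pure NE (Airline 1: 10 ≥ 2; Airline 2: 7 ≥ 3). Airline 1 gets 10.
Both Hub A is a pure NE (Airline 1: 8 ≥ 6; Airline 2: 10 ≥ 9). Airline 1 gets 8.
Every other cell has a profitable deviation for at least one player. Highest of {10, 8} is 10.

10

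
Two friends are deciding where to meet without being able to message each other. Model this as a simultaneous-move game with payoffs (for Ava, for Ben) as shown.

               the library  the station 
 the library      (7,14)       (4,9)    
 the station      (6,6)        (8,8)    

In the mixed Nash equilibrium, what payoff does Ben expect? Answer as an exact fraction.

58/7

Ava mixes with probability p on the library, chosen so Ben is indifferent: 14p + 6(1−p) = 9p + 8(1−p) gives p = 2/7.
Ben's expected payoff is 14·2/7 + 6·5/7 = 58/7.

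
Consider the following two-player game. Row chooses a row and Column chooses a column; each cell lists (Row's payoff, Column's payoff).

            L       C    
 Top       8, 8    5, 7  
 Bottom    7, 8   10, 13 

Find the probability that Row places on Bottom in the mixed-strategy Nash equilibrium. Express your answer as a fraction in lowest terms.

Row's mix p on Top must make Column indifferent between L and C.
Column's payoff from L: 8p + 8(1−p). From C: 7p + 13(1−p).
Set equal: 1p = 5(1−p) → p = 5/6.
Probability on Bottom is 1 − 5/6 = 1/6.

1/6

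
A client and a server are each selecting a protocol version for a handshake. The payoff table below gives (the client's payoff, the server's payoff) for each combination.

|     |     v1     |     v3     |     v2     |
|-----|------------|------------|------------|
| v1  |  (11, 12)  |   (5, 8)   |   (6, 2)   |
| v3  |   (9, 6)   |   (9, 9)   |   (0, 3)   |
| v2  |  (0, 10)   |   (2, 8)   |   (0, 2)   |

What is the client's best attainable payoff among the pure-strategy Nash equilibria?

11

Both v1 is a pure NE (the client: 11 ≥ 9; the server: 12 ≥ 8). The client gets 11.
Both v3 is a pure NE (the client: 9 ≥ 5; the server: 9 ≥ 6). The client gets 9.
Every other cell has a profitable deviation for at least one player. Highest of {11, 9} is 11.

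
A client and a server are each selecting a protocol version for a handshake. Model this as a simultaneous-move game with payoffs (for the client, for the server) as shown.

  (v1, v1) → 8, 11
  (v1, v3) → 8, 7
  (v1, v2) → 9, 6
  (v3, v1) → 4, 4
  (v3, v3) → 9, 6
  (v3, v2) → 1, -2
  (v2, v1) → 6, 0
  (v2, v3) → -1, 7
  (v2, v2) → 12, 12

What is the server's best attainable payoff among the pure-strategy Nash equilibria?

Both v1 is a pure NE (the client: 8 ≥ 6; the server: 11 ≥ 7). The server gets 11.
Both v3 is a pure NE (the client: 9 ≥ 8; the server: 6 ≥ 4). The server gets 6.
Both v2 is a pure NE (the client: 12 ≥ 9; the server: 12 ≥ 7). The server gets 12.
Every other cell has a profitable deviation for at least one player. Highest of {11, 6, 12} is 12.

12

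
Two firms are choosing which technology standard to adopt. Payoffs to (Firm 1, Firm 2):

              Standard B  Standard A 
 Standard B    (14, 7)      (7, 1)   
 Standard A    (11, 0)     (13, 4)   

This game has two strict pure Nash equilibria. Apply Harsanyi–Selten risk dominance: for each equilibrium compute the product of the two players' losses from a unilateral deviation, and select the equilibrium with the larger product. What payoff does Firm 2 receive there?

At both Standard B: Firm 1 loses 14 − 11 = 3 by deviating; Firm 2 loses 7 − 1 = 6. Product = 3·6 = 18.
At both Standard A: Firm 1 loses 13 − 7 = 6 by deviating; Firm 2 loses 4 − 0 = 4. Product = 6·4 = 24.
24 > 18, so both Standard A is risk-dominant. Firm 2's payoff there is 4.

4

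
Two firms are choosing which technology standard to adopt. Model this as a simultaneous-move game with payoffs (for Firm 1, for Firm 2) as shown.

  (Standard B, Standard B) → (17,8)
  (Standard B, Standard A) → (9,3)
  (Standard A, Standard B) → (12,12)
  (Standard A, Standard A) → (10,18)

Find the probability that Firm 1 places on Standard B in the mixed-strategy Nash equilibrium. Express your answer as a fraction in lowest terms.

6/11

Firm 1's mix p on Standard B must make Firm 2 indifferent between Standard B and Standard A.
Firm 2's payoff from Standard B: 8p + 12(1−p). From Standard A: 3p + 18(1−p).
Set equal: 5p = 6(1−p) → p = 6/11.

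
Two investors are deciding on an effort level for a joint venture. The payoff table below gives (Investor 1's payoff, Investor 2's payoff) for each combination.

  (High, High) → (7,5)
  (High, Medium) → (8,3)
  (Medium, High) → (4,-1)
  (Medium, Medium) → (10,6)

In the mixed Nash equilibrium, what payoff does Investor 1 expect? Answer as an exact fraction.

38/5

Investor 2 mixes with probability q on High, chosen so Investor 1 is indifferent: 7q + 8(1−q) = 4q + 10(1−q) gives q = 2/5.
Investor 1's expected payoff (from either row, since indifferent) is 7·2/5 + 8·3/5 = 38/5.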